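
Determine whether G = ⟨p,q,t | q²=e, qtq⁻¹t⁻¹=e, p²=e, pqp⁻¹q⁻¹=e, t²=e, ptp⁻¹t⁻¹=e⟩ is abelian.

Each pair of generators commutes: p·q = pq = q·p; p·t = pt = t·p; q·t = qt = t·q. Since the generators pairwise commute, every element of G commutes with every other, so G is abelian.

Answer: Yes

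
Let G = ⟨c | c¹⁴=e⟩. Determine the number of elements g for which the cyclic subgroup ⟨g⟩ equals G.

G is cyclic of order 14. An element generates G iff its order is 14, and a cyclic group of order 14 has exactly φ(14) = 6 such elements.

Answer: 6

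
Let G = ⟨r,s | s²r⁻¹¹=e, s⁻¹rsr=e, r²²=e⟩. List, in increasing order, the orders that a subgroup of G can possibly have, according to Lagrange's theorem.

|G| = 44 = 2² · 11. By Lagrange's theorem the order of any subgroup divides 44; the divisors of 44 are 1, 2, 4, 11, 22, 44.

Answer: 1, 2, 4, 11, 22, 44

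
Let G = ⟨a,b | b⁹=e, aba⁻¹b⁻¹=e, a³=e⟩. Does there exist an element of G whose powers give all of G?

|G| = 27, but the maximum element order in G is 9 < 27. No single element generates all of G, so G is not cyclic.

Answer: No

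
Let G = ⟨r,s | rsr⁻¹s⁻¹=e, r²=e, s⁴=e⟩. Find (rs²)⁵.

Compute successive powers of (rs²), reducing at each step:
  (rs²)²: (rs²) · r = s²;   (s²) · s² = e
  (rs²)³: e · r = r;   r · s² = rs²
  (rs²)⁴: (rs²) · r = s²;   (s²) · s² = e
  (rs²)⁵: e · r = r;   r · s² = rs²

Answer: rs²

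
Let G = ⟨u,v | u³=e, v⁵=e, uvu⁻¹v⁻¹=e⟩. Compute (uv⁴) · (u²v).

Compute (uv⁴) · (u²v) by multiplying left to right and reducing via the relations at each step:
  (uv⁴) · u² = v⁴
  (v⁴) · v = e

Answer: e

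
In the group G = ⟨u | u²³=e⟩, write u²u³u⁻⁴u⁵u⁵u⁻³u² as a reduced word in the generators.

Multiply left to right, reducing at each step:
  (u²) · u³ = u⁵
  (u⁵) · u⁻⁴ = u
  u · u⁵ = u⁶
  (u⁶) · u⁵ = u¹¹
  (u¹¹) · u⁻³ = u⁸
  (u⁸) · u² = u¹⁰

Answer: u¹⁰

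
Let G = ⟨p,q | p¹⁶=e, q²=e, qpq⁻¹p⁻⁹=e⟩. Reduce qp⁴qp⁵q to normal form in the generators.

Multiply left to right, reducing at each step:
  q · p⁴ = p⁴q
  (p⁴q) · q = p⁴
  (p⁴) · p⁵ = p⁹
  (p⁹) · q = p⁹q

Answer: p⁹q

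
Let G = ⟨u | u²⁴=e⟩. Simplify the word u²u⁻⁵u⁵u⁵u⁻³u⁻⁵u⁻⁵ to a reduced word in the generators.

Multiply left to right, reducing at each step:
  (u²) · u⁻⁵ = u²¹
  (u²¹) · u⁵ = u²
  (u²) · u⁵ = u⁷
  (u⁷) · u⁻³ = u⁴
  (u⁴) · u⁻⁵ = u²³
  (u²³) · u⁻⁵ = u¹⁸

Answer: u¹⁸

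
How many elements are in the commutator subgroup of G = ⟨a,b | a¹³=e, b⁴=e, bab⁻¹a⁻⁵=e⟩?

G' = [G, G] is generated by all commutators. The generator-pair commutators are: [a, b] = a⁹.
The subgroup they normally generate is {e, a, a², a³, a⁴, a⁵, a⁶, a⁷, a⁸, a⁹, a¹⁰, a¹¹, a¹²}, of order 13.
Check: |G/G'| = 52/13 = 4 is the order of the abelianisation.

Answer: 13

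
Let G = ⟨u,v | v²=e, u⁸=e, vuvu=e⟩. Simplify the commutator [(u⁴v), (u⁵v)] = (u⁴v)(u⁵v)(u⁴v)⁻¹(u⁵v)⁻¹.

[(u⁴v), (u⁵v)] = (u⁴v)·(u⁵v)·(u⁴v)⁻¹·(u⁵v)⁻¹.
  (u⁴v) · (u⁵v) = u⁷
  (u⁷) · (u⁴v) = u³v
  (u³v) · (u⁵v) = u⁶

Answer: u⁶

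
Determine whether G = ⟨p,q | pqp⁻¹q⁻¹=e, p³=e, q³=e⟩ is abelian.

Each pair of generators commutes: p·q = pq = q·p. Since the generators pairwise commute, every element of G commutes with every other, so G is abelian.

Answer: Yes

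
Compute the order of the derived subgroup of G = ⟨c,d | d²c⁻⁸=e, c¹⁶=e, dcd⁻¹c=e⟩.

G' = [G, G] is generated by all commutators. The generator-pair commutators are: [c, d] = c².
The subgroup they normally generate is {e, c², c⁴, c⁶, c⁸, c¹⁰, c¹², c¹⁴}, of order 8.
Check: |G/G'| = 32/8 = 4 is the order of the abelianisation.

Answer: 8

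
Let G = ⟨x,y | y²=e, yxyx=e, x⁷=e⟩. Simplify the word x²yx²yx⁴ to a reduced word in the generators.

Multiply left to right, reducing at each step:
  (x²) · y = x²y
  (x²y) · x² = y
  y · y = e
  e · x⁴ = x⁴

Answer: x⁴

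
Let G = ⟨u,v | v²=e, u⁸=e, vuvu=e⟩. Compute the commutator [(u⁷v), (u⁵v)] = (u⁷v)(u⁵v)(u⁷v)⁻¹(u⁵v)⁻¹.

[(u⁷v), (u⁵v)] = (u⁷v)·(u⁵v)·(u⁷v)⁻¹·(u⁵v)⁻¹.
  (u⁷v) · (u⁵v) = u²
  (u²) · (u⁷v) = uv
  (uv) · (u⁵v) = u⁴

Answer: u⁴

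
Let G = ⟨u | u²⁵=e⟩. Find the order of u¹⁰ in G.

Compute successive powers until reaching e:
  (u¹⁰)¹ = u¹⁰, (u¹⁰)² = u²⁰, (u¹⁰)³ = u⁵, (u¹⁰)⁴ = u¹⁵, (u¹⁰)⁵ = e.
The smallest positive k with (u¹⁰)ᵏ = e is 5.

Answer: 5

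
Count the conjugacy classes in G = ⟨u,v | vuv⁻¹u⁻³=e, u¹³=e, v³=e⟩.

The conjugacy classes (representative and size) are:
  [e] (size 1), [u] (size 3), [u⁵] (size 3), [u¹⁰] (size 3), [u⁸] (size 3), [u¹⁰v] (size 13), [u⁷v²] (size 13).
Class equation: 1 + 3 + 3 + 3 + 3 + 13 + 13 = 39 = |G|. So G has 7 conjugacy classes.

Answer: 7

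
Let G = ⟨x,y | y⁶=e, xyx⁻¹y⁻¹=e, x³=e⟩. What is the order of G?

Enumerate words in the generators, reducing via the relations: the distinct elements are
  {e, x, y, xy, x², y², y³, y⁴, y⁵, xy², xy³, xy⁴, xy⁵, x²y, x²y², x²y³, x²y⁴, x²y⁵}.
No further products give new elements, so |G| = 18.

Answer: 18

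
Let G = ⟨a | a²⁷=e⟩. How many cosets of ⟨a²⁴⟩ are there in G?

First find ord(a²⁴) by computing successive powers:
  (a²⁴)¹ = a²⁴, (a²⁴)² = a²¹, (a²⁴)³ = a¹⁸, (a²⁴)⁴ = a¹⁵, (a²⁴)⁵ = a¹², (a²⁴)⁶ = a⁹, (a²⁴)⁷ = a⁶, (a²⁴)⁸ = a³, (a²⁴)⁹ = e.
So |⟨a²⁴⟩| = ord(a²⁴) = 9. With |G| = 27, by Lagrange [G : ⟨a²⁴⟩] = 27/9 = 3.

Answer: 3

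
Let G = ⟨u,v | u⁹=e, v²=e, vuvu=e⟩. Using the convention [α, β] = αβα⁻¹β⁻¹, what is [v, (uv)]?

[v, (uv)] = v·(uv)·v⁻¹·(uv)⁻¹.
  v · (uv) = u⁸
  (u⁸) · v = u⁸v
  (u⁸v) · (uv) = u⁷

Answer: u⁷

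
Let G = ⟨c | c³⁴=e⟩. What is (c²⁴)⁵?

Compute successive powers of (c²⁴), reducing at each step:
  (c²⁴)²: (c²⁴) · c²⁴ = c¹⁴
  (c²⁴)³: (c¹⁴) · c²⁴ = c⁴
  (c²⁴)⁴: (c⁴) · c²⁴ = c²⁸
  (c²⁴)⁵: (c²⁸) · c²⁴ = c¹⁸

Answer: c¹⁸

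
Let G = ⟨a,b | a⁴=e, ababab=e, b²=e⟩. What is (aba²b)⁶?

Compute successive powers of (aba²b), reducing at each step:
  (aba²b)²: (aba²b) · a = ba²b;   (ba²b) · b = ba²;   (ba²) · a² = b;   b · b = e
  (aba²b)³: e · a = a;   a · b = ab;   (ab) · a² = aba²;   (aba²) · b = aba²b
  (aba²b)⁴: (aba²b) · a = ba²b;   (ba²b) · b = ba²;   (ba²) · a² = b;   b · b = e
  (aba²b)⁵: e · a = a;   a · b = ab;   (ab) · a² = aba²;   (aba²) · b = aba²b
  (aba²b)⁶: (aba²b) · a = ba²b;   (ba²b) · b = ba²;   (ba²) · a² = b;   b · b = e

Answer: e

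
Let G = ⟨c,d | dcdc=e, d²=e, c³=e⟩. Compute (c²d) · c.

Compute (c²d) · c by multiplying left to right and reducing via the relations at each step:
  (c²d) · c = cd

Answer: cd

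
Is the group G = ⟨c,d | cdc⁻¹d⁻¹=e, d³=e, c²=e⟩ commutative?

Each pair of generators commutes: c·d = cd = d·c. Since the generators pairwise commute, every element of G commutes with every other, so G is abelian.

Answer: Yes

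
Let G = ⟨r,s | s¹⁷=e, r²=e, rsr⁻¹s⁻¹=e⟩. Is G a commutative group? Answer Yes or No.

Each pair of generators commutes: r·s = rs = s·r. Since the generators pairwise commute, every element of G commutes with every other, so G is abelian.

Answer: Yes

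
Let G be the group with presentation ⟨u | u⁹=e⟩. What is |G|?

G is generated by a single element, so G is cyclic. The relator gives u⁹ = e and no smaller power is forced to be e, so the 9 powers {e, u, u², u³, u⁴, u⁵, u⁶, u⁷, u⁸} are distinct. Hence |G| = 9.

Answer: 9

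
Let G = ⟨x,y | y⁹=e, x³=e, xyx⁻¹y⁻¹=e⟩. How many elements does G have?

Enumerate words in the generators, reducing via the relations: the distinct elements are
  {e, x, y, xy, x², y², y³, y⁴, y⁵, y⁶, y⁷, y⁸, xy², xy³, xy⁴, xy⁵, xy⁶, xy⁷, xy⁸, x²y, x²y², x²y³, x²y⁴, x²y⁵, x²y⁶, x²y⁷, x²y⁸}.
No further products give new elements, so |G| = 27.

Answer: 27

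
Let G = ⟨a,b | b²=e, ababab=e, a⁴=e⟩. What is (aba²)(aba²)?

Compute (aba²) · (aba²) by multiplying left to right and reducing via the relations at each step:
  (aba²) · a = aba³
  (aba³) · b = a²ba
  (a²ba) · a² = a²ba³

Answer: a²ba³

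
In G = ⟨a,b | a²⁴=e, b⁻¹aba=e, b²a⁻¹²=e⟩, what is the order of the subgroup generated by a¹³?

|⟨a¹³⟩| equals the order of a¹³. Compute successive powers until reaching e:
  (a¹³)¹ = a¹³, (a¹³)² = a², (a¹³)³ = a¹⁵, (a¹³)⁴ = a⁴, (a¹³)⁵ = a¹⁷, (a¹³)⁶ = a⁶, (a¹³)⁷ = a¹⁹, (a¹³)⁸ = a⁸, (a¹³)⁹ = a²¹, (a¹³)¹⁰ = a¹⁰, (a¹³)¹¹ = a²³, (a¹³)¹² = a¹², (a¹³)¹³ = a, (a¹³)¹⁴ = a¹⁴, (a¹³)¹⁵ = a³, (a¹³)¹⁶ = a¹⁶, (a¹³)¹⁷ = a⁵, (a¹³)¹⁸ = a¹⁸, (a¹³)¹⁹ = a⁷, (a¹³)²⁰ = a²⁰, (a¹³)²¹ = a⁹, (a¹³)²² = a²², (a¹³)²³ = a¹¹, (a¹³)²⁴ = e.
The smallest positive k with (a¹³)ᵏ = e is 24, so |⟨a¹³⟩| = 24.

Answer: 24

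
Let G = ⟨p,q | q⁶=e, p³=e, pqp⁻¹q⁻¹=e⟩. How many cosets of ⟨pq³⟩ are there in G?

First find ord(pq³) by computing successive powers:
  (pq³)¹ = pq³, (pq³)² = p², (pq³)³ = q³, (pq³)⁴ = p, (pq³)⁵ = p²q³, (pq³)⁶ = e.
So |⟨pq³⟩| = ord(pq³) = 6. With |G| = 18, by Lagrange [G : ⟨pq³⟩] = 18/6 = 3.

Answer: 3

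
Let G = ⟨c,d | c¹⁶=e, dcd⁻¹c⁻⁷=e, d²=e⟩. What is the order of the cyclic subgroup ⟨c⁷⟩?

|⟨c⁷⟩| equals the order of c⁷. Compute successive powers until reaching e:
  (c⁷)¹ = c⁷, (c⁷)² = c¹⁴, (c⁷)³ = c⁵, (c⁷)⁴ = c¹², (c⁷)⁵ = c³, (c⁷)⁶ = c¹⁰, (c⁷)⁷ = c, (c⁷)⁸ = c⁸, (c⁷)⁹ = c¹⁵, (c⁷)¹⁰ = c⁶, (c⁷)¹¹ = c¹³, (c⁷)¹² = c⁴, (c⁷)¹³ = c¹¹, (c⁷)¹⁴ = c², (c⁷)¹⁵ = c⁹, (c⁷)¹⁶ = e.
The smallest positive k with (c⁷)ᵏ = e is 16, so |⟨c⁷⟩| = 16.

Answer: 16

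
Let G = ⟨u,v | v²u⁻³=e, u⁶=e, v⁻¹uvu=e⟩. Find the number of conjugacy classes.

The conjugacy classes (representative and size) are:
  [e] (size 1), [u] (size 2), [u²] (size 2), [u³] (size 1), [uv⁻¹] (size 3), [u²v⁻¹] (size 3).
Class equation: 1 + 2 + 2 + 1 + 3 + 3 = 12 = |G|. So G has 6 conjugacy classes.

Answer: 6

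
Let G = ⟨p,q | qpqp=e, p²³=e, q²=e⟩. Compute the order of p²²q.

Compute successive powers until reaching e:
  (p²²q)¹ = p²²q, (p²²q)² = e.
The smallest positive k with (p²²q)ᵏ = e is 2.

Answer: 2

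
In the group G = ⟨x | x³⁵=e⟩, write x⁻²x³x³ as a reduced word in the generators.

Multiply left to right, reducing at each step:
  (x³³) · x³ = x
  x · x³ = x⁴

Answer: x⁴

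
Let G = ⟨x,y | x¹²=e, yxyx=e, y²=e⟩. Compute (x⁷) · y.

Compute (x⁷) · y by multiplying left to right and reducing via the relations at each step:
  (x⁷) · y = x⁷y

Answer: x⁷y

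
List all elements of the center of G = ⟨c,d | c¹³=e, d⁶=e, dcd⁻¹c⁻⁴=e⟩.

An element z ∈ Z(G) iff z commutes with every generator.
For example e is central: e·c = c = c·e; e·d = d = d·e.
Whereas c ∉ Z(G) since c·d = cd ≠ c⁴d = d·c.
Checking each of the 78 elements this way gives Z(G) = {e}, of order 1.

Answer: {e}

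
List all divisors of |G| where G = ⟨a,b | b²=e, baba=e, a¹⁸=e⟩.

|G| = 36 = 2² · 3². By Lagrange's theorem the order of any subgroup divides 36; the divisors of 36 are 1, 2, 3, 4, 6, 9, 12, 18, 36.

Answer: 1, 2, 3, 4, 6, 9, 12, 18, 36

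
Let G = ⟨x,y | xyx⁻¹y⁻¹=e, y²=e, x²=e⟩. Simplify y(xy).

Compute y · (xy) by multiplying left to right and reducing via the relations at each step:
  y · x = xy
  (xy) · y = x

Answer: x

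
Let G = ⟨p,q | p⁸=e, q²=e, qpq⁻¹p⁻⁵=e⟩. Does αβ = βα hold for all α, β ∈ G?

p·q = pq but q·p = p⁵q, so p·q ≠ q·p and G is not abelian.

Answer: No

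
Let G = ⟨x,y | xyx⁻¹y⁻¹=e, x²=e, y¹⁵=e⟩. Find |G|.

Enumerate words in the generators, reducing via the relations: the distinct elements are
  {e, x, y, xy, y², y³, y⁴, y⁵, y⁶, y⁷, y⁸, y⁹, xy², xy³, xy⁴, xy⁵, xy⁶, xy⁷, xy⁸, xy⁹, y¹², y¹³, y¹¹, y¹⁰, y¹⁴, xy¹², xy¹³, xy¹¹, xy¹⁰, xy¹⁴}.
No further products give new elements, so |G| = 30.

Answer: 30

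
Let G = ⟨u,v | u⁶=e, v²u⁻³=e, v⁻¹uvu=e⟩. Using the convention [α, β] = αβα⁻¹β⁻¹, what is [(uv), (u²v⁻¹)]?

[(uv), (u²v⁻¹)] = (uv)·(u²v⁻¹)·(uv)⁻¹·(u²v⁻¹)⁻¹.
  (uv) · (u²v⁻¹) = u⁵
  (u⁵) · (uv⁻¹) = v⁻¹
  (v⁻¹) · (u²v) = u⁴

Answer: u⁴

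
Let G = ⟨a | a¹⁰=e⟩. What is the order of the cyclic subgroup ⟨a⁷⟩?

|⟨a⁷⟩| equals the order of a⁷. Compute successive powers until reaching e:
  (a⁷)¹ = a⁷, (a⁷)² = a⁴, (a⁷)³ = a, (a⁷)⁴ = a⁸, (a⁷)⁵ = a⁵, (a⁷)⁶ = a², (a⁷)⁷ = a⁹, (a⁷)⁸ = a⁶, (a⁷)⁹ = a³, (a⁷)¹⁰ = e.
The smallest positive k with (a⁷)ᵏ = e is 10, so |⟨a⁷⟩| = 10.

Answer: 10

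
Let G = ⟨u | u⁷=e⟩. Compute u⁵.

Compute successive powers of u, reducing at each step:
  u²: u · u = u²
  u³: (u²) · u = u³
  u⁴: (u³) · u = u⁴
  u⁵: (u⁴) · u = u⁵

Answer: u⁵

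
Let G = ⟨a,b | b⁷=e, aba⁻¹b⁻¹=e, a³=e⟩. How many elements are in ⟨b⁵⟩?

|⟨b⁵⟩| equals the order of b⁵. Compute successive powers until reaching e:
  (b⁵)¹ = b⁵, (b⁵)² = b³, (b⁵)³ = b, (b⁵)⁴ = b⁶, (b⁵)⁵ = b⁴, (b⁵)⁶ = b², (b⁵)⁷ = e.
The smallest positive k with (b⁵)ᵏ = e is 7, so |⟨b⁵⟩| = 7.

Answer: 7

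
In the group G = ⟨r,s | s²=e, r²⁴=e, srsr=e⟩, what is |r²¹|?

Compute successive powers until reaching e:
  (r²¹)¹ = r²¹, (r²¹)² = r¹⁸, (r²¹)³ = r¹⁵, (r²¹)⁴ = r¹², (r²¹)⁵ = r⁹, (r²¹)⁶ = r⁶, (r²¹)⁷ = r³, (r²¹)⁸ = e.
The smallest positive k with (r²¹)ᵏ = e is 8.

Answer: 8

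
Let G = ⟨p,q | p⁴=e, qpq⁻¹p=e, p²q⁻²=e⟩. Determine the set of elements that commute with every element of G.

An element z ∈ Z(G) iff z commutes with every generator.
For example p² is central: (p²)·p = p³ = p·(p²); (p²)·q = q⁻¹ = q·(p²).
Whereas p ∉ Z(G) since p·q = pq ≠ pq⁻¹ = q·p.
Checking each of the 8 elements this way gives Z(G) = {e, p²}, of order 2.

Answer: {e, p²}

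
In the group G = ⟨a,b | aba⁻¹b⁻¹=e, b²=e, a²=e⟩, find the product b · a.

Compute b · a by multiplying left to right and reducing via the relations at each step:
  b · a = ab

Answer: ab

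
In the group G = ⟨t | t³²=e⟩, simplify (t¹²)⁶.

Compute successive powers of (t¹²), reducing at each step:
  (t¹²)²: (t¹²) · t¹² = t²⁴
  (t¹²)³: (t²⁴) · t¹² = t⁴
  (t¹²)⁴: (t⁴) · t¹² = t¹⁶
  (t¹²)⁵: (t¹⁶) · t¹² = t²⁸
  (t¹²)⁶: (t²⁸) · t¹² = t⁸

Answer: t⁸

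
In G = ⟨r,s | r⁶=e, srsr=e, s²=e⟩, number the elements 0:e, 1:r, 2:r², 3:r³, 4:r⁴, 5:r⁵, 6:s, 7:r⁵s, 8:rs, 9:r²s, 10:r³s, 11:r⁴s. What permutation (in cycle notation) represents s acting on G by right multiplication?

(0 6)(1 8)(2 9)(3 10)(4 11)(5 7)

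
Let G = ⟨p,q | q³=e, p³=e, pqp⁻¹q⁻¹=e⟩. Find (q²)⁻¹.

The order of (q²) is 3 (smallest k with (q²)ᵏ = e), so (q²)⁻¹ = (q²)² = q.
Check: (q²) · q → (q²) · q = e, giving e as required.

Answer: q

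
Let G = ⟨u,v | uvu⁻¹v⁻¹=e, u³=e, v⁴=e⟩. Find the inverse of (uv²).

The order of (uv²) is 6 (smallest k with (uv²)ᵏ = e), so (uv²)⁻¹ = (uv²)⁵ = u²v².
Check: (uv²) · (u²v²) → (uv²) · u² = v²;   (v²) · v² = e, giving e as required.

Answer: u²v²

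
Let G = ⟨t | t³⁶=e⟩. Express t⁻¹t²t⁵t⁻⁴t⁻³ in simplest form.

Multiply left to right, reducing at each step:
  (t³⁵) · t² = t
  t · t⁵ = t⁶
  (t⁶) · t⁻⁴ = t²
  (t²) · t⁻³ = t³⁵

Answer: t³⁵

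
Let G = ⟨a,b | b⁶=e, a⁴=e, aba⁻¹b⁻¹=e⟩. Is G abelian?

Each pair of generators commutes: a·b = ab = b·a. Since the generators pairwise commute, every element of G commutes with every other, so G is abelian.

Answer: Yes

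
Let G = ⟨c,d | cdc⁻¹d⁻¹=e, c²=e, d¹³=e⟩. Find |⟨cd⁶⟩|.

|⟨cd⁶⟩| equals the order of cd⁶. Compute successive powers until reaching e:
  (cd⁶)¹ = cd⁶, (cd⁶)² = d¹², (cd⁶)³ = cd⁵, (cd⁶)⁴ = d¹¹, (cd⁶)⁵ = cd⁴, (cd⁶)⁶ = d¹⁰, (cd⁶)⁷ = cd³, (cd⁶)⁸ = d⁹, (cd⁶)⁹ = cd², (cd⁶)¹⁰ = d⁸, (cd⁶)¹¹ = cd, (cd⁶)¹² = d⁷, (cd⁶)¹³ = c, (cd⁶)¹⁴ = d⁶, (cd⁶)¹⁵ = cd¹², (cd⁶)¹⁶ = d⁵, (cd⁶)¹⁷ = cd¹¹, (cd⁶)¹⁸ = d⁴, (cd⁶)¹⁹ = cd¹⁰, (cd⁶)²⁰ = d³, (cd⁶)²¹ = cd⁹, (cd⁶)²² = d², (cd⁶)²³ = cd⁸, (cd⁶)²⁴ = d, (cd⁶)²⁵ = cd⁷, (cd⁶)²⁶ = e.
The smallest positive k with (cd⁶)ᵏ = e is 26, so |⟨cd⁶⟩| = 26.

Answer: 26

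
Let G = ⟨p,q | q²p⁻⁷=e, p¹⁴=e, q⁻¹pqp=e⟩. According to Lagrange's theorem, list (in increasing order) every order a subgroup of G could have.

|G| = 28 = 2² · 7. By Lagrange's theorem the order of any subgroup divides 28; the divisors of 28 are 1, 2, 4, 7, 14, 28.

Answer: 1, 2, 4, 7, 14, 28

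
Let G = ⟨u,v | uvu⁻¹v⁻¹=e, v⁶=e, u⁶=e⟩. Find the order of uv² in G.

Compute successive powers until reaching e:
  (uv²)¹ = uv², (uv²)² = u²v⁴, (uv²)³ = u³, (uv²)⁴ = u⁴v², (uv²)⁵ = u⁵v⁴, (uv²)⁶ = e.
The smallest positive k with (uv²)ᵏ = e is 6.

Answer: 6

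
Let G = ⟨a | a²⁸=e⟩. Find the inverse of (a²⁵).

The order of (a²⁵) is 28 (smallest k with (a²⁵)ᵏ = e), so (a²⁵)⁻¹ = (a²⁵)²⁷ = a³.
Check: (a²⁵) · (a³) → (a²⁵) · a³ = e, giving e as required.

Answer: a³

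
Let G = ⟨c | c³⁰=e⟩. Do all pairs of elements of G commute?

G has a single generator, so G is cyclic and hence abelian.

Answer: Yes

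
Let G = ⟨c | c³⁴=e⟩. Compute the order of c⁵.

Compute successive powers until reaching e:
  (c⁵)¹ = c⁵, (c⁵)² = c¹⁰, (c⁵)³ = c¹⁵, (c⁵)⁴ = c²⁰, (c⁵)⁵ = c²⁵, (c⁵)⁶ = c³⁰, (c⁵)⁷ = c, (c⁵)⁸ = c⁶, (c⁵)⁹ = c¹¹, (c⁵)¹⁰ = c¹⁶, (c⁵)¹¹ = c²¹, (c⁵)¹² = c²⁶, (c⁵)¹³ = c³¹, (c⁵)¹⁴ = c², (c⁵)¹⁵ = c⁷, (c⁵)¹⁶ = c¹², (c⁵)¹⁷ = c¹⁷, (c⁵)¹⁸ = c²², (c⁵)¹⁹ = c²⁷, (c⁵)²⁰ = c³², (c⁵)²¹ = c³, (c⁵)²² = c⁸, (c⁵)²³ = c¹³, (c⁵)²⁴ = c¹⁸, (c⁵)²⁵ = c²³, (c⁵)²⁶ = c²⁸, (c⁵)²⁷ = c³³, (c⁵)²⁸ = c⁴, (c⁵)²⁹ = c⁹, (c⁵)³⁰ = c¹⁴, (c⁵)³¹ = c¹⁹, (c⁵)³² = c²⁴, (c⁵)³³ = c²⁹, (c⁵)³⁴ = e.
The smallest positive k with (c⁵)ᵏ = e is 34.

Answer: 34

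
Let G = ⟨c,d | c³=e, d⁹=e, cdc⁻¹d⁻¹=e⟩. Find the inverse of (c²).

The order of (c²) is 3 (smallest k with (c²)ᵏ = e), so (c²)⁻¹ = (c²)² = c.
Check: (c²) · c → (c²) · c = e, giving e as required.

Answer: c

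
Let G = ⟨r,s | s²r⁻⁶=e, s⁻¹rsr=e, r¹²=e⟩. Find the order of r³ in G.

Compute successive powers until reaching e:
  (r³)¹ = r³, (r³)² = r⁶, (r³)³ = r⁹, (r³)⁴ = e.
The smallest positive k with (r³)ᵏ = e is 4.

Answer: 4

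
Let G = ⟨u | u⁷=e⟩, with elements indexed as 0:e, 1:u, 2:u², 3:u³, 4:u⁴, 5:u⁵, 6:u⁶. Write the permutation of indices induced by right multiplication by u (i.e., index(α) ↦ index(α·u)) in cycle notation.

(0 1 2 3 4 5 6)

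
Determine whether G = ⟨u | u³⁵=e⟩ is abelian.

G has a single generator, so G is cyclic and hence abelian.

Answer: Yes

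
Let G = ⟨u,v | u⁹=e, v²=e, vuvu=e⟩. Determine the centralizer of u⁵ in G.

⟨u⁵⟩ ⊆ C_G(u⁵) since powers of u⁵ commute with u⁵; so |C_G(u⁵)| ≥ |⟨u⁵⟩| = 9.
By orbit–stabilizer, |C_G(u⁵)| = |G| / |conj. class of u⁵| = 18 / 2 = 9.
The 9 elements commuting with u⁵ are {e, u, u², u³, u⁴, u⁵, u⁶, u⁷, u⁸}.

Answer: {e, u, u², u³, u⁴, u⁵, u⁶, u⁷, u⁸}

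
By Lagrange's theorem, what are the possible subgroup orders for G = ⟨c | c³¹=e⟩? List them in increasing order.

|G| = 31 = 31. By Lagrange's theorem the order of any subgroup divides 31; the divisors of 31 are 1, 31.

Answer: 1, 31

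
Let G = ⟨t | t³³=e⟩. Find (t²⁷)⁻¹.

The order of (t²⁷) is 11 (smallest k with (t²⁷)ᵏ = e), so (t²⁷)⁻¹ = (t²⁷)¹⁰ = t⁶.
Check: (t²⁷) · (t⁶) → (t²⁷) · t⁶ = e, giving e as required.

Answer: t⁶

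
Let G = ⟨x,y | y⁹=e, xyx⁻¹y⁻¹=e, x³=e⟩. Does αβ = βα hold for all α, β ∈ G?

Each pair of generators commutes: x·y = xy = y·x. Since the generators pairwise commute, every element of G commutes with every other, so G is abelian.

Answer: Yes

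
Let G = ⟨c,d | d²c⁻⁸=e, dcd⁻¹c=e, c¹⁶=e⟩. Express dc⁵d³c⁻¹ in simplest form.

Multiply left to right, reducing at each step:
  d · c⁵ = c³d⁻¹
  (c³d⁻¹) · d³ = c¹¹
  (c¹¹) · c⁻¹ = c¹⁰

Answer: c¹⁰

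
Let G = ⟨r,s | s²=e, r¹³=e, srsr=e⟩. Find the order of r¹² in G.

Compute successive powers until reaching e:
  (r¹²)¹ = r¹², (r¹²)² = r¹¹, (r¹²)³ = r¹⁰, (r¹²)⁴ = r⁹, (r¹²)⁵ = r⁸, (r¹²)⁶ = r⁷, (r¹²)⁷ = r⁶, (r¹²)⁸ = r⁵, (r¹²)⁹ = r⁴, (r¹²)¹⁰ = r³, (r¹²)¹¹ = r², (r¹²)¹² = r, (r¹²)¹³ = e.
The smallest positive k with (r¹²)ᵏ = e is 13.

Answer: 13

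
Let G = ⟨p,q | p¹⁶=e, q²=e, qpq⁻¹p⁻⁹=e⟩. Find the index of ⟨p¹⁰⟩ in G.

First find ord(p¹⁰) by computing successive powers:
  (p¹⁰)¹ = p¹⁰, (p¹⁰)² = p⁴, (p¹⁰)³ = p¹⁴, (p¹⁰)⁴ = p⁸, (p¹⁰)⁵ = p², (p¹⁰)⁶ = p¹², (p¹⁰)⁷ = p⁶, (p¹⁰)⁸ = e.
So |⟨p¹⁰⟩| = ord(p¹⁰) = 8. With |G| = 32, by Lagrange [G : ⟨p¹⁰⟩] = 32/8 = 4.

Answer: 4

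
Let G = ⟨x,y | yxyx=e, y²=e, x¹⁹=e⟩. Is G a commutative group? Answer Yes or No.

x·y = xy but y·x = x¹⁸y, so x·y ≠ y·x and G is not abelian.

Answer: No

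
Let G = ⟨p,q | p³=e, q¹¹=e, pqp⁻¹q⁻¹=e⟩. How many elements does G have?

Enumerate words in the generators, reducing via the relations: the distinct elements are
  {e, p, q, pq, p², q², q³, q⁴, q⁵, q⁶, q⁷, q⁸, q⁹, pq², pq³, pq⁴, pq⁵, pq⁶, pq⁷, pq⁸, pq⁹, p²q, q¹⁰, pq¹⁰, p²q², p²q³, p²q⁴, p²q⁵, p²q⁶, p²q⁷, p²q⁸, p²q⁹, p²q¹⁰}.
No further products give new elements, so |G| = 33.

Answer: 33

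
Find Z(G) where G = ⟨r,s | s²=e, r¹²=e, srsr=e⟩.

An element z ∈ Z(G) iff z commutes with every generator.
For example r⁶ is central: (r⁶)·r = r⁷ = r·(r⁶); (r⁶)·s = r⁶s = s·(r⁶).
Whereas r ∉ Z(G) since r·s = rs ≠ r¹¹s = s·r.
Checking each of the 24 elements this way gives Z(G) = {e, r⁶}, of order 2.

Answer: {e, r⁶}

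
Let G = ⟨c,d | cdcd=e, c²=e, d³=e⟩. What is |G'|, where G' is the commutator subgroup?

G' = [G, G] is generated by all commutators. The generator-pair commutators are: [c, d] = d.
The subgroup they normally generate is {e, d, d²}, of order 3.
Check: |G/G'| = 6/3 = 2 is the order of the abelianisation.

Answer: 3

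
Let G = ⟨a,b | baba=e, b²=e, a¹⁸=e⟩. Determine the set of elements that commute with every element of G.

An element z ∈ Z(G) iff z commutes with every generator.
For example a⁹ is central: (a⁹)·a = a¹⁰ = a·(a⁹); (a⁹)·b = a⁹b = b·(a⁹).
Whereas a ∉ Z(G) since a·b = ab ≠ a¹⁷b = b·a.
Checking each of the 36 elements this way gives Z(G) = {e, a⁹}, of order 2.

Answer: {e, a⁹}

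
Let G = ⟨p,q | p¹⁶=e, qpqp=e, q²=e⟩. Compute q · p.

Compute q · p by multiplying left to right and reducing via the relations at each step:
  q · p = p¹⁵q

Answer: p¹⁵q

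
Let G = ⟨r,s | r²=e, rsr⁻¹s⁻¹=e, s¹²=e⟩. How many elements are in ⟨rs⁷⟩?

|⟨rs⁷⟩| equals the order of rs⁷. Compute successive powers until reaching e:
  (rs⁷)¹ = rs⁷, (rs⁷)² = s², (rs⁷)³ = rs⁹, (rs⁷)⁴ = s⁴, (rs⁷)⁵ = rs¹¹, (rs⁷)⁶ = s⁶, (rs⁷)⁷ = rs, (rs⁷)⁸ = s⁸, (rs⁷)⁹ = rs³, (rs⁷)¹⁰ = s¹⁰, (rs⁷)¹¹ = rs⁵, (rs⁷)¹² = e.
The smallest positive k with (rs⁷)ᵏ = e is 12, so |⟨rs⁷⟩| = 12.

Answer: 12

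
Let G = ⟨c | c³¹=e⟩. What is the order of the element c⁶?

Compute successive powers until reaching e:
  (c⁶)¹ = c⁶, (c⁶)² = c¹², (c⁶)³ = c¹⁸, (c⁶)⁴ = c²⁴, (c⁶)⁵ = c³⁰, (c⁶)⁶ = c⁵, (c⁶)⁷ = c¹¹, (c⁶)⁸ = c¹⁷, (c⁶)⁹ = c²³, (c⁶)¹⁰ = c²⁹, (c⁶)¹¹ = c⁴, (c⁶)¹² = c¹⁰, (c⁶)¹³ = c¹⁶, (c⁶)¹⁴ = c²², (c⁶)¹⁵ = c²⁸, (c⁶)¹⁶ = c³, (c⁶)¹⁷ = c⁹, (c⁶)¹⁸ = c¹⁵, (c⁶)¹⁹ = c²¹, (c⁶)²⁰ = c²⁷, (c⁶)²¹ = c², (c⁶)²² = c⁸, (c⁶)²³ = c¹⁴, (c⁶)²⁴ = c²⁰, (c⁶)²⁵ = c²⁶, (c⁶)²⁶ = c, (c⁶)²⁷ = c⁷, (c⁶)²⁸ = c¹³, (c⁶)²⁹ = c¹⁹, (c⁶)³⁰ = c²⁵, (c⁶)³¹ = e.
The smallest positive k with (c⁶)ᵏ = e is 31.

Answer: 31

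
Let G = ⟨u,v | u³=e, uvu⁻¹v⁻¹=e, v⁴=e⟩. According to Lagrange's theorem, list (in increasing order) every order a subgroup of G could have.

|G| = 12 = 2² · 3. By Lagrange's theorem the order of any subgroup divides 12; the divisors of 12 are 1, 2, 3, 4, 6, 12.

Answer: 1, 2, 3, 4, 6, 12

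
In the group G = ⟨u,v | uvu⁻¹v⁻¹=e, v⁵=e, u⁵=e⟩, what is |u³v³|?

Compute successive powers until reaching e:
  (u³v³)¹ = u³v³, (u³v³)² = uv, (u³v³)³ = u⁴v⁴, (u³v³)⁴ = u²v², (u³v³)⁵ = e.
The smallest positive k with (u³v³)ᵏ = e is 5.

Answer: 5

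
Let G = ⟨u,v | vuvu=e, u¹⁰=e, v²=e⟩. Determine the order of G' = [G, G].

G' = [G, G] is generated by all commutators. The generator-pair commutators are: [u, v] = u².
The subgroup they normally generate is {e, u², u⁴, u⁶, u⁸}, of order 5.
Check: |G/G'| = 20/5 = 4 is the order of the abelianisation.

Answer: 5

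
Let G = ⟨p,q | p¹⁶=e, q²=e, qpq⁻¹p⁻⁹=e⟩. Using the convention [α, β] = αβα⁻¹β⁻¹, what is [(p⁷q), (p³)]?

[(p⁷q), (p³)] = (p⁷q)·(p³)·(p⁷q)⁻¹·(p³)⁻¹.
  (p⁷q) · (p³) = p²q
  (p²q) · (pq) = p¹¹
  (p¹¹) · (p¹³) = p⁸

Answer: p⁸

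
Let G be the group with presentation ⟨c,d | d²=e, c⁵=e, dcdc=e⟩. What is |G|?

Enumerate words in the generators, reducing via the relations: the distinct elements are
  {c, d, e, cd, c², c³, c⁴, c²d, c³d, c⁴d}.
No further products give new elements, so |G| = 10.

Answer: 10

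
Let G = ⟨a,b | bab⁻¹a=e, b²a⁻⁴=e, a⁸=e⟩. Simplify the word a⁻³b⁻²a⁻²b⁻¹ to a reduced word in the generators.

Multiply left to right, reducing at each step:
  (a⁵) · b⁻² = a
  a · a⁻² = a⁷
  (a⁷) · b⁻¹ = a³b

Answer: a³b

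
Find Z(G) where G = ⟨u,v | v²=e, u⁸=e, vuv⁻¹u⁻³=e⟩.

An element z ∈ Z(G) iff z commutes with every generator.
For example u⁴ is central: (u⁴)·u = u⁵ = u·(u⁴); (u⁴)·v = u⁴v = v·(u⁴).
Whereas u ∉ Z(G) since u·v = uv ≠ u³v = v·u.
Checking each of the 16 elements this way gives Z(G) = {e, u⁴}, of order 2.

Answer: {e, u⁴}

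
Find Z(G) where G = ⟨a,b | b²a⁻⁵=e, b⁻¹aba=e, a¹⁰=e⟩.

An element z ∈ Z(G) iff z commutes with every generator.
For example a⁵ is central: (a⁵)·a = a⁶ = a·(a⁵); (a⁵)·b = b⁻¹ = b·(a⁵).
Whereas a ∉ Z(G) since a·b = ab ≠ a⁴b⁻¹ = b·a.
Checking each of the 20 elements this way gives Z(G) = {e, a⁵}, of order 2.

Answer: {e, a⁵}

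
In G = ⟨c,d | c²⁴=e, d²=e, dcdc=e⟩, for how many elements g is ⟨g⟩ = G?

⟨g⟩ = G would require ord(g) = |G| = 48, but the maximum element order in G is 24 < 48. So G is not cyclic and no single element generates it: the count is 0.

Answer: 0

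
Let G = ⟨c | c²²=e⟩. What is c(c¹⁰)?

Compute c · (c¹⁰) by multiplying left to right and reducing via the relations at each step:
  c · c¹⁰ = c¹¹

Answer: c¹¹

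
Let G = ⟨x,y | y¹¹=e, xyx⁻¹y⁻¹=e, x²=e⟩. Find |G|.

Enumerate words in the generators, reducing via the relations: the distinct elements are
  {e, x, y, xy, y², y³, y⁴, y⁵, y⁶, y⁷, y⁸, y⁹, xy², xy³, xy⁴, xy⁵, xy⁶, xy⁷, xy⁸, xy⁹, y¹⁰, xy¹⁰}.
No further products give new elements, so |G| = 22.

Answer: 22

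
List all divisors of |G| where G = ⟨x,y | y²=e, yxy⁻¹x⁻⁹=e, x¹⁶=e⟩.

|G| = 32 = 2⁵. By Lagrange's theorem the order of any subgroup divides 32; the divisors of 32 are 1, 2, 4, 8, 16, 32.

Answer: 1, 2, 4, 8, 16, 32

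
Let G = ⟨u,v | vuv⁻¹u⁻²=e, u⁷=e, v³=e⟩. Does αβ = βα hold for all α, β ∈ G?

u·v = uv but v·u = u²v, so u·v ≠ v·u and G is not abelian.

Answer: No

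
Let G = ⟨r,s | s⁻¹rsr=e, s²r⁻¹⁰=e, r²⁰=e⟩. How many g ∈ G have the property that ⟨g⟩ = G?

⟨g⟩ = G would require ord(g) = |G| = 40, but the maximum element order in G is 20 < 40. So G is not cyclic and no single element generates it: the count is 0.

Answer: 0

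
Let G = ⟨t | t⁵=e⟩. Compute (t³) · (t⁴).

Compute (t³) · (t⁴) by multiplying left to right and reducing via the relations at each step:
  (t³) · t⁴ = t²

Answer: t²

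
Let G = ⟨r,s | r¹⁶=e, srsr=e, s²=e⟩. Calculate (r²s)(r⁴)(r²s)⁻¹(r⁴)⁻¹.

[(r²s), (r⁴)] = (r²s)·(r⁴)·(r²s)⁻¹·(r⁴)⁻¹.
  (r²s) · (r⁴) = r¹⁴s
  (r¹⁴s) · (r²s) = r¹²
  (r¹²) · (r¹²) = r⁸

Answer: r⁸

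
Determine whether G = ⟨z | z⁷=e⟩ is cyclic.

|G| = 7. The element z has order 7 (its powers give 7 distinct elements), so ⟨z⟩ = G and G is cyclic.

Answer: Yes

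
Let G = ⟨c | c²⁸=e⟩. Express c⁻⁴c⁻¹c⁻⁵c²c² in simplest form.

Multiply left to right, reducing at each step:
  (c²⁴) · c⁻¹ = c²³
  (c²³) · c⁻⁵ = c¹⁸
  (c¹⁸) · c² = c²⁰
  (c²⁰) · c² = c²²

Answer: c²²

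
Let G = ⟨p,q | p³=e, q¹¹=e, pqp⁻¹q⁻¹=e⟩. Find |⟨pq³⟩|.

|⟨pq³⟩| equals the order of pq³. Compute successive powers until reaching e:
  (pq³)¹ = pq³, (pq³)² = p²q⁶, (pq³)³ = q⁹, (pq³)⁴ = pq, (pq³)⁵ = p²q⁴, (pq³)⁶ = q⁷, (pq³)⁷ = pq¹⁰, (pq³)⁸ = p²q², (pq³)⁹ = q⁵, (pq³)¹⁰ = pq⁸, (pq³)¹¹ = p², (pq³)¹² = q³, (pq³)¹³ = pq⁶, (pq³)¹⁴ = p²q⁹, (pq³)¹⁵ = q, (pq³)¹⁶ = pq⁴, (pq³)¹⁷ = p²q⁷, (pq³)¹⁸ = q¹⁰, (pq³)¹⁹ = pq², (pq³)²⁰ = p²q⁵, (pq³)²¹ = q⁸, (pq³)²² = p, (pq³)²³ = p²q³, (pq³)²⁴ = q⁶, (pq³)²⁵ = pq⁹, (pq³)²⁶ = p²q, (pq³)²⁷ = q⁴, (pq³)²⁸ = pq⁷, (pq³)²⁹ = p²q¹⁰, (pq³)³⁰ = q², (pq³)³¹ = pq⁵, (pq³)³² = p²q⁸, (pq³)³³ = e.
The smallest positive k with (pq³)ᵏ = e is 33, so |⟨pq³⟩| = 33.

Answer: 33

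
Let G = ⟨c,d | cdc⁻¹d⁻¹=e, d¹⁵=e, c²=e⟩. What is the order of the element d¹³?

Compute successive powers until reaching e:
  (d¹³)¹ = d¹³, (d¹³)² = d¹¹, (d¹³)³ = d⁹, (d¹³)⁴ = d⁷, (d¹³)⁵ = d⁵, (d¹³)⁶ = d³, (d¹³)⁷ = d, (d¹³)⁸ = d¹⁴, (d¹³)⁹ = d¹², (d¹³)¹⁰ = d¹⁰, (d¹³)¹¹ = d⁸, (d¹³)¹² = d⁶, (d¹³)¹³ = d⁴, (d¹³)¹⁴ = d², (d¹³)¹⁵ = e.
The smallest positive k with (d¹³)ᵏ = e is 15.

Answer: 15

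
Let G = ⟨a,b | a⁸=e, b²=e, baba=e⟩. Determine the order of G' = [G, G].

G' = [G, G] is generated by all commutators. The generator-pair commutators are: [a, b] = a².
The subgroup they normally generate is {e, a², a⁴, a⁶}, of order 4.
Check: |G/G'| = 16/4 = 4 is the order of the abelianisation.

Answer: 4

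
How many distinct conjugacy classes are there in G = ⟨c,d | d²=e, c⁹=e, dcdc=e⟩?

The conjugacy classes (representative and size) are:
  [e] (size 1), [c⁸] (size 2), [c⁷] (size 2), [c⁶] (size 2), [c⁵] (size 2), [c⁴d] (size 9).
Class equation: 1 + 2 + 2 + 2 + 2 + 9 = 18 = |G|. So G has 6 conjugacy classes.

Answer: 6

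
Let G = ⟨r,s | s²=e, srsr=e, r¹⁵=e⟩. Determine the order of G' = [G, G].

G' = [G, G] is generated by all commutators. The generator-pair commutators are: [r, s] = r².
The subgroup they normally generate is {e, r, r², r³, r⁴, r⁵, r⁶, r⁷, r⁸, r⁹, r¹⁰, r¹¹, r¹², r¹³, r¹⁴}, of order 15.
Check: |G/G'| = 30/15 = 2 is the order of the abelianisation.

Answer: 15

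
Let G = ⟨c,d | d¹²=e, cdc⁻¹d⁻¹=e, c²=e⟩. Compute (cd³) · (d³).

Compute (cd³) · (d³) by multiplying left to right and reducing via the relations at each step:
  (cd³) · d³ = cd⁶

Answer: cd⁶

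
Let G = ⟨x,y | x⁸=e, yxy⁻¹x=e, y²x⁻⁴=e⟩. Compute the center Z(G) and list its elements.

An element z ∈ Z(G) iff z commutes with every generator.
For example x⁴ is central: (x⁴)·x = x⁵ = x·(x⁴); (x⁴)·y = y⁻¹ = y·(x⁴).
Whereas x ∉ Z(G) since x·y = xy ≠ x³y⁻¹ = y·x.
Checking each of the 16 elements this way gives Z(G) = {e, x⁴}, of order 2.

Answer: {e, x⁴}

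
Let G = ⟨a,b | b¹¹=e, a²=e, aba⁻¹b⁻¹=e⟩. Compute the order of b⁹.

Compute successive powers until reaching e:
  (b⁹)¹ = b⁹, (b⁹)² = b⁷, (b⁹)³ = b⁵, (b⁹)⁴ = b³, (b⁹)⁵ = b, (b⁹)⁶ = b¹⁰, (b⁹)⁷ = b⁸, (b⁹)⁸ = b⁶, (b⁹)⁹ = b⁴, (b⁹)¹⁰ = b², (b⁹)¹¹ = e.
The smallest positive k with (b⁹)ᵏ = e is 11.

Answer: 11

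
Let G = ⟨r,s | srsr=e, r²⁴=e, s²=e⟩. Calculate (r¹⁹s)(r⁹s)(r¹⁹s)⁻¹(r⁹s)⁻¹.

[(r¹⁹s), (r⁹s)] = (r¹⁹s)·(r⁹s)·(r¹⁹s)⁻¹·(r⁹s)⁻¹.
  (r¹⁹s) · (r⁹s) = r¹⁰
  (r¹⁰) · (r¹⁹s) = r⁵s
  (r⁵s) · (r⁹s) = r²⁰

Answer: r²⁰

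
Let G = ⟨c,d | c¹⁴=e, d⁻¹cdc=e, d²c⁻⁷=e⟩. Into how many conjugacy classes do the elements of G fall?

The conjugacy classes (representative and size) are:
  [e] (size 1), [c¹³] (size 2), [c¹²] (size 2), [c¹¹] (size 2), [c⁴] (size 2), [c⁵] (size 2), [c⁸] (size 2), [c⁷] (size 1), [c⁵d⁻¹] (size 7), [c⁵d] (size 7).
Class equation: 1 + 2 + 2 + 2 + 2 + 2 + 2 + 1 + 7 + 7 = 28 = |G|. So G has 10 conjugacy classes.

Answer: 10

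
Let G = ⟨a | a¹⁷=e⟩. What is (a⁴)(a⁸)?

Compute (a⁴) · (a⁸) by multiplying left to right and reducing via the relations at each step:
  (a⁴) · a⁸ = a¹²

Answer: a¹²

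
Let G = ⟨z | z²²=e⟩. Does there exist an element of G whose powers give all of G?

|G| = 22. The element z has order 22 (its powers give 22 distinct elements), so ⟨z⟩ = G and G is cyclic.

Answer: Yes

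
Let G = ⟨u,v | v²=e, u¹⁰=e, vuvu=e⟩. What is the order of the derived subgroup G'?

G' = [G, G] is generated by all commutators. The generator-pair commutators are: [u, v] = u².
The subgroup they normally generate is {e, u², u⁴, u⁶, u⁸}, of order 5.
Check: |G/G'| = 20/5 = 4 is the order of the abelianisation.

Answer: 5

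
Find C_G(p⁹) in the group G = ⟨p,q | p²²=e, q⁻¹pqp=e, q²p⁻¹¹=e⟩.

⟨p⁹⟩ ⊆ C_G(p⁹) since powers of p⁹ commute with p⁹; so |C_G(p⁹)| ≥ |⟨p⁹⟩| = 22.
By orbit–stabilizer, |C_G(p⁹)| = |G| / |conj. class of p⁹| = 44 / 2 = 22.
The 22 elements commuting with p⁹ are {e, p, p², p³, p⁴, p⁵, p⁶, p⁷, p⁸, p⁹, p¹⁰, p¹¹, p¹², p¹³, p¹⁴, p¹⁵, p¹⁶, p¹⁷, p¹⁸, p¹⁹, p²⁰, p²¹}.

Answer: {e, p, p², p³, p⁴, p⁵, p⁶, p⁷, p⁸, p⁹, p¹⁰, p¹¹, p¹², p¹³, p¹⁴, p¹⁵, p¹⁶, p¹⁷, p¹⁸, p¹⁹, p²⁰, p²¹}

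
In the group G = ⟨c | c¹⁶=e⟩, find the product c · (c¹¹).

Compute c · (c¹¹) by multiplying left to right and reducing via the relations at each step:
  c · c¹¹ = c¹²

Answer: c¹²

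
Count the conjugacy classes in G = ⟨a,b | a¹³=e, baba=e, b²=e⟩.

The conjugacy classes (representative and size) are:
  [e] (size 1), [a¹²] (size 2), [a¹¹] (size 2), [a³] (size 2), [a⁴] (size 2), [a⁸] (size 2), [a⁶] (size 2), [b] (size 13).
Class equation: 1 + 2 + 2 + 2 + 2 + 2 + 2 + 13 = 26 = |G|. So G has 8 conjugacy classes.

Answer: 8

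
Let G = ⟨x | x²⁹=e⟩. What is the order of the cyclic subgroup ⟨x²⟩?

|⟨x²⟩| equals the order of x². Compute successive powers until reaching e:
  (x²)¹ = x², (x²)² = x⁴, (x²)³ = x⁶, (x²)⁴ = x⁸, (x²)⁵ = x¹⁰, (x²)⁶ = x¹², (x²)⁷ = x¹⁴, (x²)⁸ = x¹⁶, (x²)⁹ = x¹⁸, (x²)¹⁰ = x²⁰, (x²)¹¹ = x²², (x²)¹² = x²⁴, (x²)¹³ = x²⁶, (x²)¹⁴ = x²⁸, (x²)¹⁵ = x, (x²)¹⁶ = x³, (x²)¹⁷ = x⁵, (x²)¹⁸ = x⁷, (x²)¹⁹ = x⁹, (x²)²⁰ = x¹¹, (x²)²¹ = x¹³, (x²)²² = x¹⁵, (x²)²³ = x¹⁷, (x²)²⁴ = x¹⁹, (x²)²⁵ = x²¹, (x²)²⁶ = x²³, (x²)²⁷ = x²⁵, (x²)²⁸ = x²⁷, (x²)²⁹ = e.
The smallest positive k with (x²)ᵏ = e is 29, so |⟨x²⟩| = 29.

Answer: 29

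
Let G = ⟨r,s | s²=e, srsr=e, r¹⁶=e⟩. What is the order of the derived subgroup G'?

G' = [G, G] is generated by all commutators. The generator-pair commutators are: [r, s] = r².
The subgroup they normally generate is {e, r², r⁴, r⁶, r⁸, r¹⁰, r¹², r¹⁴}, of order 8.
Check: |G/G'| = 32/8 = 4 is the order of the abelianisation.

Answer: 8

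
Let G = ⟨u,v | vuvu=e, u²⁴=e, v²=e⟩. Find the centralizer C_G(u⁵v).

⟨u⁵v⟩ ⊆ C_G(u⁵v) since powers of u⁵v commute with u⁵v; so |C_G(u⁵v)| ≥ |⟨u⁵v⟩| = 2.
By orbit–stabilizer, |C_G(u⁵v)| = |G| / |conj. class of u⁵v| = 48 / 12 = 4.
The 4 elements commuting with u⁵v are {e, u¹², u⁵v, u¹⁷v}.

Answer: {e, u¹², u⁵v, u¹⁷v}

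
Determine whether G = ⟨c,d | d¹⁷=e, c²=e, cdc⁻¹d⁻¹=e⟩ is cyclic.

|G| = 34. The element cd has order 34 (its powers give 34 distinct elements), so ⟨cd⟩ = G and G is cyclic.

Answer: Yes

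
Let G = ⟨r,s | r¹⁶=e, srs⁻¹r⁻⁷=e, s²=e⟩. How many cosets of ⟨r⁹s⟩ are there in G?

First find ord(r⁹s) by computing successive powers:
  (r⁹s)¹ = r⁹s, (r⁹s)² = r⁸, (r⁹s)³ = rs, (r⁹s)⁴ = e.
So |⟨r⁹s⟩| = ord(r⁹s) = 4. With |G| = 32, by Lagrange [G : ⟨r⁹s⟩] = 32/4 = 8.

Answer: 8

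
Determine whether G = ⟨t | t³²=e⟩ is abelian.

G has a single generator, so G is cyclic and hence abelian.

Answer: Yes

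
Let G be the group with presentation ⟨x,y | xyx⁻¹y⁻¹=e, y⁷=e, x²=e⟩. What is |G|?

Enumerate words in the generators, reducing via the relations: the distinct elements are
  {e, x, y, xy, y², y³, y⁴, y⁵, y⁶, xy², xy³, xy⁴, xy⁵, xy⁶}.
No further products give new elements, so |G| = 14.

Answer: 14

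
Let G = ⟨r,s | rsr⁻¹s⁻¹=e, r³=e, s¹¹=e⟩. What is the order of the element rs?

Compute successive powers until reaching e:
  (rs)¹ = rs, (rs)² = r²s², (rs)³ = s³, (rs)⁴ = rs⁴, (rs)⁵ = r²s⁵, (rs)⁶ = s⁶, (rs)⁷ = rs⁷, (rs)⁸ = r²s⁸, (rs)⁹ = s⁹, (rs)¹⁰ = rs¹⁰, (rs)¹¹ = r², (rs)¹² = s, (rs)¹³ = rs², (rs)¹⁴ = r²s³, (rs)¹⁵ = s⁴, (rs)¹⁶ = rs⁵, (rs)¹⁷ = r²s⁶, (rs)¹⁸ = s⁷, (rs)¹⁹ = rs⁸, (rs)²⁰ = r²s⁹, (rs)²¹ = s¹⁰, (rs)²² = r, (rs)²³ = r²s, (rs)²⁴ = s², (rs)²⁵ = rs³, (rs)²⁶ = r²s⁴, (rs)²⁷ = s⁵, (rs)²⁸ = rs⁶, (rs)²⁹ = r²s⁷, (rs)³⁰ = s⁸, (rs)³¹ = rs⁹, (rs)³² = r²s¹⁰, (rs)³³ = e.
The smallest positive k with (rs)ᵏ = e is 33.

Answer: 33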